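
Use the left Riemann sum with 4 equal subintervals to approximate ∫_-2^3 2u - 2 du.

-11.25

Δu = (3 − (-2))/4 = 1.25.
Left endpoints: -2, -0.75, 0.5, 1.75.
f(-2) = -6, f(-0.75) = -3.5, f(0.5) = -1, f(1.75) = 1.5.
Sum = Δu · [f(-2) + f(-0.75) + f(0.5) + f(1.75)].
Sum = -11.25.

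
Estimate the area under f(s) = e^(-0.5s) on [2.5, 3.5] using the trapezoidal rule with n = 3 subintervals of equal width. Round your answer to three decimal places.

Δs = (3.5 − 2.5)/3 = 1/3.
f(2.5) ≈ 0.287, f(17/6) ≈ 0.243, f(19/6) ≈ 0.205, f(3.5) ≈ 0.174.
T_3 = (Δs/2)·[f(s_0) + 2f(s_1) + 2f(s_2) + f(s_3)].
Sum ≈ 0.226.

0.226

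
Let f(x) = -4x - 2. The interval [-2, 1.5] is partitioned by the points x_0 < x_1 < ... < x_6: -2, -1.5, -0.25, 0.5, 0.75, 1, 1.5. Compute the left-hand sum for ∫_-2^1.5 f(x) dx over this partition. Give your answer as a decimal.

Subinterval widths: 0.5, 1.25, 0.75, 0.25, 0.25, 0.5.
Left endpoints: -2, -1.5, -0.25, 0.5, 0.75, 1.
f(-2) = 6, f(-1.5) = 4, f(-0.25) = -1, f(0.5) = -4, f(0.75) = -5, f(1) = -6.
Sum = Σ Δx_i · f(x_i).
Sum = 2.

2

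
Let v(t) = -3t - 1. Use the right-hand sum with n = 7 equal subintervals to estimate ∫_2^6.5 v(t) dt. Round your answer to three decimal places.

Δt = (6.5 − 2)/7 = 9/14.
Right endpoints: 37/14, 23/7, 55/14, 32/7, 73/14, 41/7, 6.5.
v(37/14) = -125/14, v(23/7) = -76/7, v(55/14) = -179/14, v(32/7) = -103/7, v(73/14) = -233/14, v(41/7) = -130/7, v(6.5) = -20.5.
Sum = Δt · [v(37/14) + v(23/7) + v(55/14) + ...].
Sum ≈ -66.214.

-66.214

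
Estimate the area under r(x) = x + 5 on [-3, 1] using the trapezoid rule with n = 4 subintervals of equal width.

16

Δx = (1 − (-3))/4 = 1.
r(-3) = 2, r(-2) = 3, r(-1) = 4, r(0) = 5, r(1) = 6.
T_4 = (Δx/2)·[r(x_0) + 2r(x_1) + 2r(x_2) + 2r(x_3) + r(x_4)].
Sum = 16.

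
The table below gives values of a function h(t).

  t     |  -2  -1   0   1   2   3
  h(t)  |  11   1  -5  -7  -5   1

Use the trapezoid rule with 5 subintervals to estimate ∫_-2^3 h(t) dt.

Δt = 1.
T_5 = (1/2)·[11 + 2·1 + 2·(-5) + 2·(-7) + 2·(-5) + 1] = -10.

-10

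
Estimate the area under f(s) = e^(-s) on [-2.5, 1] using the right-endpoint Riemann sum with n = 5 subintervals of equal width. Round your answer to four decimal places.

8.1580

Δs = (1 − (-2.5))/5 = 0.7.
Right endpoints: -1.8, -1.1, -0.4, 0.3, 1.
f(-1.8) ≈ 6.0496, f(-1.1) ≈ 3.0042, f(-0.4) ≈ 1.4918, f(0.3) ≈ 0.7408, f(1) ≈ 0.3679.
Sum = Δs · [f(-1.8) + f(-1.1) + f(-0.4) + f(0.3) + f(1)].
Sum ≈ 8.1580.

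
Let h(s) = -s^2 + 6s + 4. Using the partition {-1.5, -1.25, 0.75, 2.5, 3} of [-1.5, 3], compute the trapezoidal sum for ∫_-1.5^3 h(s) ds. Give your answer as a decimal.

25.875

Subinterval widths: 0.25, 2, 1.75, 0.5.
h(-1.5) = -7.25, h(-1.25) = -5.0625, h(0.75) = 7.9375, h(2.5) = 12.75, h(3) = 13.
On each subinterval the trapezoid contributes (Δs_i/2)·[h(s_{i-1}) + h(s_i)].
Sum = 25.875.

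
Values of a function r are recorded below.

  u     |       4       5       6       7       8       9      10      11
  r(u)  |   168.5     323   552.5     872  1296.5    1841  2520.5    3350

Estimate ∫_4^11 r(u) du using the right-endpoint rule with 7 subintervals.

10755.5

Δu = 1.
Sum = 1·[323 + 552.5 + 872 + 1296.5 + 1841 + 2520.5 + 3350] = 10755.5.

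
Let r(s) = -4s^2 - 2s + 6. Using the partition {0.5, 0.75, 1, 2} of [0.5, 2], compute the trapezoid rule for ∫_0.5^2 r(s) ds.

-5.9375

Subinterval widths: 0.25, 0.25, 1.
r(0.5) = 4, r(0.75) = 2.25, r(1) = 0, r(2) = -14.
On each subinterval the trapezoid contributes (Δs_i/2)·[r(s_{i-1}) + r(s_i)].
Sum = -5.9375.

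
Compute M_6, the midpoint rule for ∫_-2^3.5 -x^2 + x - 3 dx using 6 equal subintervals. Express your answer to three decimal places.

Δx = (3.5 − (-2))/6 = 11/12.
Midpoints: -37/24, -0.625, 7/24, 29/24, 2.125, 73/24.
f(-37/24) = -3985/576, f(-0.625) = -4.015625, f(7/24) = -1609/576, f(29/24) = -1873/576, f(2.125) = -5.390625, f(73/24) = -5305/576.
Sum = Δx · [f(-37/24) + f(-0.625) + f(7/24) + ...].
Sum ≈ -28.948.

-28.948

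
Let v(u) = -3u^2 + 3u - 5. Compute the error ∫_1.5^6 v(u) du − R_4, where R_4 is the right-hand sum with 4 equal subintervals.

52.20703125

Exact integral: ∫_1.5^6 v(u) du = -184.5.
R_4 = -236.70703125.
Error = -184.5 − (-236.70703125) = 52.20703125.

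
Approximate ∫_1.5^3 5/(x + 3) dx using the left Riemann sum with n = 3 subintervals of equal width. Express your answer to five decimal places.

Δx = (3 − 1.5)/3 = 0.5.
Left endpoints: 1.5, 2, 2.5.
f(1.5) = 10/9, f(2) = 1, f(2.5) = 10/11.
Sum = Δx · [f(1.5) + f(2) + f(2.5)].
Sum ≈ 1.51010.

1.51010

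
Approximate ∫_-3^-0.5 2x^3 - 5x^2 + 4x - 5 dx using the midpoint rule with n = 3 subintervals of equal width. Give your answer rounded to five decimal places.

-113.01794

Δx = (-0.5 − (-3))/3 = 5/6.
Midpoints: -31/12, -1.75, -11/12.
f(-31/12) = -71869/864, f(-1.75) = -38.03125, f(-11/12) = -12449/864.
Sum = Δx · [f(-31/12) + f(-1.75) + f(-11/12)].
Sum ≈ -113.01794.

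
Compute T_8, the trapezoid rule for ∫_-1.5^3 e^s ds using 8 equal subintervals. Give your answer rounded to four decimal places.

Δs = (3 − (-1.5))/8 = 0.5625.
f(-1.5) ≈ 0.2231, f(-0.9375) ≈ 0.3916, f(-0.375) ≈ 0.6873, f(0.1875) ≈ 1.2062, f(0.75) ≈ 2.1170, f(1.3125) ≈ 3.7155, f(1.875) ≈ 6.5208, f(2.4375) ≈ 11.4444, f(3) ≈ 20.0855.
T_8 = (Δs/2)·[f(s_0) + 2f(s_1) + ... + 2f(s_{7}) + f(s_8)].
Sum ≈ 20.3834.

20.3834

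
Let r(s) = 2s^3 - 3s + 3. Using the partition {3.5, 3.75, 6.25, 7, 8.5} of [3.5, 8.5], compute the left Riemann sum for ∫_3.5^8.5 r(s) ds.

Subinterval widths: 0.25, 2.5, 0.75, 1.5.
Left endpoints: 3.5, 3.75, 6.25, 7.
r(3.5) = 78.25, r(3.75) = 97.21875, r(6.25) = 472.53125, r(7) = 668.
Sum = Σ Δs_i · r(s_i).
Sum = 1619.0078125.

1619.0078125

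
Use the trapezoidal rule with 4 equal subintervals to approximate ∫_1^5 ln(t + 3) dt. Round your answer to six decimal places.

Δt = (5 − 1)/4 = 1.
f(1) ≈ 1.386294, f(2) ≈ 1.609438, f(3) ≈ 1.791759, f(4) ≈ 1.945910, f(5) ≈ 2.079442.
T_4 = (Δt/2)·[f(t_0) + 2f(t_1) + 2f(t_2) + 2f(t_3) + f(t_4)].
Sum ≈ 7.079975.

7.079975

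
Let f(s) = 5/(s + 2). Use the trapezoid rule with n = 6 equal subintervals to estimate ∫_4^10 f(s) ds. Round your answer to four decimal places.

3.4744

Δs = (10 − 4)/6 = 1.
f(4) = 5/6, f(5) = 5/7, f(6) = 0.625, f(7) = 5/9, f(8) = 0.5, f(9) = 5/11, f(10) = 5/12.
T_6 = (Δs/2)·[f(s_0) + 2f(s_1) + ... + 2f(s_{5}) + f(s_6)].
Sum ≈ 3.4744.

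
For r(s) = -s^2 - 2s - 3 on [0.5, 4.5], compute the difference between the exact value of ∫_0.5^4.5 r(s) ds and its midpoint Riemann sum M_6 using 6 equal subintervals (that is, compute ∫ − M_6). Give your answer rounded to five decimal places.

Exact integral: ∫_0.5^4.5 r(s) ds ≈ -62.3333333.
M_6 ≈ -62.1851852.
Error ≈ -62.3333333 − (-62.1851852) ≈ -0.14815.

-0.14815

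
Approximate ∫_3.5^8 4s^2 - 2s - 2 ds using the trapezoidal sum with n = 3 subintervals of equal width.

Δs = (8 − 3.5)/3 = 1.5.
f(3.5) = 40, f(5) = 88, f(6.5) = 154, f(8) = 238.
T_3 = (Δs/2)·[f(s_0) + 2f(s_1) + 2f(s_2) + f(s_3)].
Sum = 571.5.

571.5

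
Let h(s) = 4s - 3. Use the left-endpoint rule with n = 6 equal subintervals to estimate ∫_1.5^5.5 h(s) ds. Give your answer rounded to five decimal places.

38.66667

Δs = (5.5 − 1.5)/6 = 2/3.
Left endpoints: 1.5, 13/6, 17/6, 3.5, 25/6, 29/6.
h(1.5) = 3, h(13/6) = 17/3, h(17/6) = 25/3, h(3.5) = 11, h(25/6) = 41/3, h(29/6) = 49/3.
Sum = Δs · [h(1.5) + h(13/6) + h(17/6) + ...].
Sum ≈ 38.66667.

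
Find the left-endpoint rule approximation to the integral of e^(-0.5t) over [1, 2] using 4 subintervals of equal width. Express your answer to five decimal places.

Δt = (2 − 1)/4 = 0.25.
Left endpoints: 1, 1.25, 1.5, 1.75.
f(1) ≈ 0.60653, f(1.25) ≈ 0.53526, f(1.5) ≈ 0.47237, f(1.75) ≈ 0.41686.
Sum = Δt · [f(1) + f(1.25) + f(1.5) + f(1.75)].
Sum ≈ 0.50776.

0.50776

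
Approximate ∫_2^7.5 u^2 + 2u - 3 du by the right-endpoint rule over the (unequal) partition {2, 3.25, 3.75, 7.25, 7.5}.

Subinterval widths: 1.25, 0.5, 3.5, 0.25.
Right endpoints: 3.25, 3.75, 7.25, 7.5.
f(3.25) = 14.0625, f(3.75) = 18.5625, f(7.25) = 64.0625, f(7.5) = 68.25.
Sum = Σ Δu_i · f(u_i).
Sum = 268.140625.

268.140625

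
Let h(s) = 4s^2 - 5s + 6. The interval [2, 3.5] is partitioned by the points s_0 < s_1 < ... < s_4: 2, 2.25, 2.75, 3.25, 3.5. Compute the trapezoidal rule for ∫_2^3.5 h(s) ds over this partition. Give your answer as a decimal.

35.0625

Subinterval widths: 0.25, 0.5, 0.5, 0.25.
h(2) = 12, h(2.25) = 15, h(2.75) = 22.5, h(3.25) = 32, h(3.5) = 37.5.
On each subinterval the trapezoid contributes (Δs_i/2)·[h(s_{i-1}) + h(s_i)].
Sum = 35.0625.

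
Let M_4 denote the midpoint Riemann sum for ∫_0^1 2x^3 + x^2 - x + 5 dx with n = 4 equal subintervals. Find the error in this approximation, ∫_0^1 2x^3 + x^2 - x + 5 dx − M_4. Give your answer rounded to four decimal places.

Exact integral: ∫_0^1 f(x) dx ≈ 5.333333.
M_4 = 5.3125.
Error ≈ 5.333333 − 5.3125 ≈ 0.0208.

0.0208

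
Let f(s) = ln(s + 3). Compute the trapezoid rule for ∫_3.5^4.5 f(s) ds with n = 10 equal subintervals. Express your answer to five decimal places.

1.94504

Δs = (4.5 − 3.5)/10 = 0.1.
f(3.5) ≈ 1.87180, f(3.6) ≈ 1.88707, f(3.7) ≈ 1.90211, f(3.8) ≈ 1.91692, f(3.9) ≈ 1.93152, f(4) ≈ 1.94591, f(4.1) ≈ 1.96009, f(4.2) ≈ 1.97408, f(4.3) ≈ 1.98787, f(4.4) ≈ 2.00148, f(4.5) ≈ 2.01490.
T_10 = (Δs/2)·[f(s_0) + 2f(s_1) + ... + 2f(s_{9}) + f(s_10)].
Sum ≈ 1.94504.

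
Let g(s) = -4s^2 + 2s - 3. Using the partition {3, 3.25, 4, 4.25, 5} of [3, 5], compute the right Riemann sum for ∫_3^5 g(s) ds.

Subinterval widths: 0.25, 0.75, 0.25, 0.75.
Right endpoints: 3.25, 4, 4.25, 5.
g(3.25) = -38.75, g(4) = -59, g(4.25) = -66.75, g(5) = -93.
Sum = Σ Δs_i · g(s_i).
Sum = -140.375.

-140.375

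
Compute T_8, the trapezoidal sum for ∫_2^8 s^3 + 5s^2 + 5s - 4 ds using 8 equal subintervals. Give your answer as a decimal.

1997.25

Δs = (8 − 2)/8 = 0.75.
f(2) = 34, f(2.75) = 68.359375, f(3.5) = 117.625, f(4.25) = 184.328125, f(5) = 271, f(5.75) = 380.171875, f(6.5) = 514.375, f(7.25) = 676.140625, f(8) = 868.
T_8 = (Δs/2)·[f(s_0) + 2f(s_1) + ... + 2f(s_{7}) + f(s_8)].
Sum = 1997.25.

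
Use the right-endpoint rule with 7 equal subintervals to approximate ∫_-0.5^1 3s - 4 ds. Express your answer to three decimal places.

-4.393

Δs = (1 − (-0.5))/7 = 3/14.
Right endpoints: -2/7, -1/14, 1/7, 5/14, 4/7, 11/14, 1.
f(-2/7) = -34/7, f(-1/14) = -59/14, f(1/7) = -25/7, f(5/14) = -41/14, f(4/7) = -16/7, f(11/14) = -23/14, f(1) = -1.
Sum = Δs · [f(-2/7) + f(-1/14) + f(1/7) + ...].
Sum ≈ -4.393.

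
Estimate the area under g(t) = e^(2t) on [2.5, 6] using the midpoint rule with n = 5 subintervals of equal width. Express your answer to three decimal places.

75024.328

Δt = (6 − 2.5)/5 = 0.7.
Midpoints: 2.85, 3.55, 4.25, 4.95, 5.65.
g(2.85) ≈ 298.867, g(3.55) ≈ 1211.967, g(4.25) ≈ 4914.769, g(4.95) ≈ 19930.370, g(5.65) ≈ 80821.638.
Sum = Δt · [g(2.85) + g(3.55) + g(4.25) + g(4.95) + g(5.65)].
Sum ≈ 75024.328.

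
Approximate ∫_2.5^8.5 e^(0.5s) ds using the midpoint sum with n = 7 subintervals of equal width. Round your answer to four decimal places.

Δs = (8.5 − 2.5)/7 = 6/7.
Midpoints: 41/14, 53/14, 65/14, 5.5, 89/14, 101/14, 113/14.
f(41/14) ≈ 4.3245, f(53/14) ≈ 6.6383, f(65/14) ≈ 10.1902, f(5.5) ≈ 15.6426, f(89/14) ≈ 24.0124, f(101/14) ≈ 36.8606, f(113/14) ≈ 56.5833.
Sum = Δs · [f(41/14) + f(53/14) + f(65/14) + ...].
Sum ≈ 132.2160.

132.2160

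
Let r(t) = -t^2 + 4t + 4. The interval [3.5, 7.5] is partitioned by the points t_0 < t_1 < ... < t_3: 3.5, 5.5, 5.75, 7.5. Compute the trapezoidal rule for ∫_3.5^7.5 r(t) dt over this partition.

Subinterval widths: 2, 0.25, 1.75.
r(3.5) = 5.75, r(5.5) = -4.25, r(5.75) = -6.0625, r(7.5) = -22.25.
On each subinterval the trapezoid contributes (Δt_i/2)·[r(t_{i-1}) + r(t_i)].
Sum = -24.5625.

-24.5625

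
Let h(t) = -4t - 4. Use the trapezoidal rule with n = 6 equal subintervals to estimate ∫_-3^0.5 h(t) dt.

3.5

Δt = (0.5 − (-3))/6 = 7/12.
h(-3) = 8, h(-29/12) = 17/3, h(-11/6) = 10/3, h(-1.25) = 1, h(-2/3) = -4/3, h(-1/12) = -11/3, h(0.5) = -6.
T_6 = (Δt/2)·[h(t_0) + 2h(t_1) + ... + 2h(t_{5}) + h(t_6)].
Sum = 3.5.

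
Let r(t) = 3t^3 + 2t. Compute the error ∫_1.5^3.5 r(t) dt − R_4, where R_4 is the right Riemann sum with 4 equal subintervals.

-32.5

Exact integral: ∫_1.5^3.5 r(t) dt = 118.75.
R_4 = 151.25.
Error = 118.75 − 151.25 = -32.5.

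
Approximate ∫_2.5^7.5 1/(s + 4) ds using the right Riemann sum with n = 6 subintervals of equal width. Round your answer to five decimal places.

Δs = (7.5 − 2.5)/6 = 5/6.
Right endpoints: 10/3, 25/6, 5, 35/6, 20/3, 7.5.
f(10/3) = 3/22, f(25/6) = 6/49, f(5) = 1/9, f(35/6) = 6/59, f(20/3) = 0.09375, f(7.5) = 2/23.
Sum = Δs · [f(10/3) + f(25/6) + f(5) + ...].
Sum ≈ 0.54360.

0.54360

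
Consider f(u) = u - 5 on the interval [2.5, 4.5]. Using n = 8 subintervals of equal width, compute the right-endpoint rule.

-2.75

Δu = (4.5 − 2.5)/8 = 0.25.
Right endpoints: 2.75, 3, 3.25, 3.5, 3.75, 4, 4.25, 4.5.
f(2.75) = -2.25, f(3) = -2, f(3.25) = -1.75, f(3.5) = -1.5, f(3.75) = -1.25, f(4) = -1, f(4.25) = -0.75, f(4.5) = -0.5.
Sum = Δu · [f(2.75) + f(3) + f(3.25) + ...].
Sum = -2.75.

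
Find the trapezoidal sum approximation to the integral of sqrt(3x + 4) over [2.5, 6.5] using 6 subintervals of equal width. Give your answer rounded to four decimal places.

Δx = (6.5 − 2.5)/6 = 2/3.
f(2.5) ≈ 3.3912, f(19/6) ≈ 3.6742, f(23/6) ≈ 3.9370, f(4.5) ≈ 4.1833, f(31/6) ≈ 4.4159, f(35/6) ≈ 4.6368, f(6.5) ≈ 4.8477.
T_6 = (Δx/2)·[f(x_0) + 2f(x_1) + ... + 2f(x_{5}) + f(x_6)].
Sum ≈ 16.6444.

16.6444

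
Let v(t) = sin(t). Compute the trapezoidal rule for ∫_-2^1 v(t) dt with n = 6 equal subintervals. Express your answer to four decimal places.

-0.9364

Δt = (1 − (-2))/6 = 0.5.
v(-2) ≈ -0.9093, v(-1.5) ≈ -0.9975, v(-1) ≈ -0.8415, v(-0.5) ≈ -0.4794, v(0) ≈ 0.0000, v(0.5) ≈ 0.4794, v(1) ≈ 0.8415.
T_6 = (Δt/2)·[v(t_0) + 2v(t_1) + ... + 2v(t_{5}) + v(t_6)].
Sum ≈ -0.9364.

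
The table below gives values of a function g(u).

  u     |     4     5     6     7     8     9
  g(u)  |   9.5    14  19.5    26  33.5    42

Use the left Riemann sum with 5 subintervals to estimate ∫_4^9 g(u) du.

Δu = 1.
Sum = 1·[9.5 + 14 + 19.5 + 26 + 33.5] = 102.5.

102.5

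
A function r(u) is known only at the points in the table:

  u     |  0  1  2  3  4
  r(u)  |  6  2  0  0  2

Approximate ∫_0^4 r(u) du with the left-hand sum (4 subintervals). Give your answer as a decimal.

Δu = 1.
Sum = 1·[6 + 2 + 0 + 0] = 8.

8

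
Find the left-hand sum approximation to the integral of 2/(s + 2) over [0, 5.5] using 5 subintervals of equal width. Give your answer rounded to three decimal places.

Δs = (5.5 − 0)/5 = 1.1.
Left endpoints: 0, 1.1, 2.2, 3.3, 4.4.
f(0) = 1, f(1.1) = 20/31, f(2.2) = 10/21, f(3.3) = 20/53, f(4.4) = 0.3125.
Sum = Δs · [f(0) + f(1.1) + f(2.2) + f(3.3) + f(4.4)].
Sum ≈ 3.092.

3.092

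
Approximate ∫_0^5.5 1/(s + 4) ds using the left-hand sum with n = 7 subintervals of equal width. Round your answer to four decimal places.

0.9245

Δs = (5.5 − 0)/7 = 11/14.
Left endpoints: 0, 11/14, 11/7, 33/14, 22/7, 55/14, 33/7.
f(0) = 0.25, f(11/14) = 14/67, f(11/7) = 7/39, f(33/14) = 14/89, f(22/7) = 0.14, f(55/14) = 14/111, f(33/7) = 7/61.
Sum = Δs · [f(0) + f(11/14) + f(11/7) + ...].
Sum ≈ 0.9245.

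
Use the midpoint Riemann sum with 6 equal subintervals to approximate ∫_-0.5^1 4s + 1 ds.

Δs = (1 − (-0.5))/6 = 0.25.
Midpoints: -0.375, -0.125, 0.125, 0.375, 0.625, 0.875.
f(-0.375) = -0.5, f(-0.125) = 0.5, f(0.125) = 1.5, f(0.375) = 2.5, f(0.625) = 3.5, f(0.875) = 4.5.
Sum = Δs · [f(-0.375) + f(-0.125) + f(0.125) + ...].
Sum = 3.

3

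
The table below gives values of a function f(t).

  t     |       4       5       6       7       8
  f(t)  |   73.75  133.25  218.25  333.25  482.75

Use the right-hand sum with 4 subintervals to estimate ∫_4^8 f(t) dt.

1167.5

Δt = 1.
Sum = 1·[133.25 + 218.25 + 333.25 + 482.75] = 1167.5.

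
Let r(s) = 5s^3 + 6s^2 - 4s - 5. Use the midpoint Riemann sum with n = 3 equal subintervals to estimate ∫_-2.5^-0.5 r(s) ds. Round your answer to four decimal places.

Δs = (-0.5 − (-2.5))/3 = 2/3.
Midpoints: -13/6, -1.5, -5/6.
r(-13/6) = -4109/216, r(-1.5) = -2.375, r(-5/6) = -85/216.
Sum = Δs · [r(-13/6) + r(-1.5) + r(-5/6)].
Sum ≈ -14.5278.

-14.5278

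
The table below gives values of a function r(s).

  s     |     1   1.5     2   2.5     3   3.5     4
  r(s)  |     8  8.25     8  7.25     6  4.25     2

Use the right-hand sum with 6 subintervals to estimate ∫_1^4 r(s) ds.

Δs = 0.5.
Sum = 0.5·[8.25 + 8 + 7.25 + 6 + 4.25 + 2] = 17.875.

17.875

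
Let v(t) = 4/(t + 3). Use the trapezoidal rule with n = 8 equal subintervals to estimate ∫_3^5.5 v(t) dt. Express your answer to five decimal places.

Δt = (5.5 − 3)/8 = 0.3125.
v(3) = 2/3, v(3.3125) = 64/101, v(3.625) = 32/53, v(3.9375) = 64/111, v(4.25) = 16/29, v(4.5625) = 64/121, v(4.875) = 32/63, v(5.1875) = 64/131, v(5.5) = 8/17.
T_8 = (Δt/2)·[v(t_0) + 2v(t_1) + ... + 2v(t_{7}) + v(t_8)].
Sum ≈ 1.39368.

1.39368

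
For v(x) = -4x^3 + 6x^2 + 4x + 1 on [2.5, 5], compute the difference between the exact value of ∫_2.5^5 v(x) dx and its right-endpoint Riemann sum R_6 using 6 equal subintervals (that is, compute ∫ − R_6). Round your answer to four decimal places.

Exact integral: ∫_2.5^5 v(x) dx = -327.1875.
R_6 ≈ -395.633681.
Error ≈ -327.1875 − (-395.633681) ≈ 68.4462.

68.4462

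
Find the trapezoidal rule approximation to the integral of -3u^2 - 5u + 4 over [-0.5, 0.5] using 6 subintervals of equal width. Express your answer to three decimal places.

3.736

Δu = (0.5 − (-0.5))/6 = 1/6.
f(-0.5) = 5.75, f(-1/3) = 16/3, f(-1/6) = 4.75, f(0) = 4, f(1/6) = 37/12, f(1/3) = 2, f(0.5) = 0.75.
T_6 = (Δu/2)·[f(u_0) + 2f(u_1) + ... + 2f(u_{5}) + f(u_6)].
Sum ≈ 3.736.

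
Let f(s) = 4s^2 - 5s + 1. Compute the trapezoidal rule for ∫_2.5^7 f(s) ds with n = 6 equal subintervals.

335.8125

Δs = (7 − 2.5)/6 = 0.75.
f(2.5) = 13.5, f(3.25) = 27, f(4) = 45, f(4.75) = 67.5, f(5.5) = 94.5, f(6.25) = 126, f(7) = 162.
T_6 = (Δs/2)·[f(s_0) + 2f(s_1) + ... + 2f(s_{5}) + f(s_6)].
Sum = 335.8125.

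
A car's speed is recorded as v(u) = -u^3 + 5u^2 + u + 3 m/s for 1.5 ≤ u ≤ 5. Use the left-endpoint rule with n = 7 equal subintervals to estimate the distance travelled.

Δu = (5 − 1.5)/7 = 0.5.
Left endpoints: 1.5, 2, 2.5, 3, 3.5, 4, 4.5.
v(1.5) = 12.375, v(2) = 17, v(2.5) = 21.125, v(3) = 24, v(3.5) = 24.875, v(4) = 23, v(4.5) = 17.625.
Sum = Δu · [v(1.5) + v(2) + v(2.5) + ...].
Sum = 70.

70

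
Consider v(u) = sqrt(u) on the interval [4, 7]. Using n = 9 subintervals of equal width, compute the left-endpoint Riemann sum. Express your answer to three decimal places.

Δu = (7 − 4)/9 = 1/3.
Left endpoints: 4, 13/3, 14/3, 5, 16/3, 17/3, 6, 19/3, 20/3.
v(4) ≈ 2.000, v(13/3) ≈ 2.082, v(14/3) ≈ 2.160, v(5) ≈ 2.236, v(16/3) ≈ 2.309, v(17/3) ≈ 2.380, v(6) ≈ 2.449, v(19/3) ≈ 2.517, v(20/3) ≈ 2.582.
Sum = Δu · [v(4) + v(13/3) + v(14/3) + ...].
Sum ≈ 6.905.

6.905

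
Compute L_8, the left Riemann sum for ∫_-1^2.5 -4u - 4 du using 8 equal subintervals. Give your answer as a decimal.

-21.4375

Δu = (2.5 − (-1))/8 = 0.4375.
Left endpoints: -1, -0.5625, -0.125, 0.3125, 0.75, 1.1875, 1.625, 2.0625.
f(-1) = 0, f(-0.5625) = -1.75, f(-0.125) = -3.5, f(0.3125) = -5.25, f(0.75) = -7, f(1.1875) = -8.75, f(1.625) = -10.5, f(2.0625) = -12.25.
Sum = Δu · [f(-1) + f(-0.5625) + f(-0.125) + ...].
Sum = -21.4375.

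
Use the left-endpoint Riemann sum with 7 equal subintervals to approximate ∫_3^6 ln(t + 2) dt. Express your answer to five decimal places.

5.48648

Δt = (6 − 3)/7 = 3/7.
Left endpoints: 3, 24/7, 27/7, 30/7, 33/7, 36/7, 39/7.
f(3) ≈ 1.60944, f(24/7) ≈ 1.69168, f(27/7) ≈ 1.76766, f(30/7) ≈ 1.83828, f(33/7) ≈ 1.90424, f(36/7) ≈ 1.96611, f(39/7) ≈ 2.02438.
Sum = Δt · [f(3) + f(24/7) + f(27/7) + ...].
Sum ≈ 5.48648.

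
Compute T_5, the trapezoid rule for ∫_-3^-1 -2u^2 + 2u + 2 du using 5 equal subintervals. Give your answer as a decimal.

-21.44

Δu = (-1 − (-3))/5 = 0.4.
f(-3) = -22, f(-2.6) = -16.72, f(-2.2) = -12.08, f(-1.8) = -8.08, f(-1.4) = -4.72, f(-1) = -2.
T_5 = (Δu/2)·[f(u_0) + 2f(u_1) + ... + 2f(u_{4}) + f(u_5)].
Sum = -21.44.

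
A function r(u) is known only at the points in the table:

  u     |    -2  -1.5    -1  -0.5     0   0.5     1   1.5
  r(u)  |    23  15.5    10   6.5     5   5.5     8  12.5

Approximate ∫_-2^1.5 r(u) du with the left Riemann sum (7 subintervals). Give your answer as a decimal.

Δu = 0.5.
Sum = 0.5·[23 + 15.5 + 10 + 6.5 + 5 + 5.5 + 8] = 36.75.

36.75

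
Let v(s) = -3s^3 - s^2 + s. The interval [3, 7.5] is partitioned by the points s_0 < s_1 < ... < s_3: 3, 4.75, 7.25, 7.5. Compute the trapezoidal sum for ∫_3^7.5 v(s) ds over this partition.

Subinterval widths: 1.75, 2.5, 0.25.
v(3) = -87, v(4.75) = -339.328125, v(7.25) = -1188.546875, v(7.5) = -1314.375.
On each subinterval the trapezoid contributes (Δs_i/2)·[v(s_{i-1}) + v(s_i)].
Sum = -2595.74609375.

-2595.74609375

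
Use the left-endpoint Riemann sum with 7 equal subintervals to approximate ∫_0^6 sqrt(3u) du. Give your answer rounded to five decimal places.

14.88819

Δu = (6 − 0)/7 = 6/7.
Left endpoints: 0, 6/7, 12/7, 18/7, 24/7, 30/7, 36/7.
f(0) ≈ 0.00000, f(6/7) ≈ 1.60357, f(12/7) ≈ 2.26779, f(18/7) ≈ 2.77746, f(24/7) ≈ 3.20713, f(30/7) ≈ 3.58569, f(36/7) ≈ 3.92792.
Sum = Δu · [f(0) + f(6/7) + f(12/7) + ...].
Sum ≈ 14.88819.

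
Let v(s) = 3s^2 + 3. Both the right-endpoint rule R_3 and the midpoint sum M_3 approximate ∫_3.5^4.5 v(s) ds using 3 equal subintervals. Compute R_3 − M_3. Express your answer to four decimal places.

4.0833

R_3 ≈ 55.305556.
M_3 ≈ 51.222222.
R_3 − M_3 ≈ 4.0833.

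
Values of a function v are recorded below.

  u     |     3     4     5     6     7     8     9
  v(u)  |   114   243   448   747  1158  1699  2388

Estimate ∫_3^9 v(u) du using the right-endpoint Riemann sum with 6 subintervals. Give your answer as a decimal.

Δu = 1.
Sum = 1·[243 + 448 + 747 + 1158 + 1699 + 2388] = 6683.

6683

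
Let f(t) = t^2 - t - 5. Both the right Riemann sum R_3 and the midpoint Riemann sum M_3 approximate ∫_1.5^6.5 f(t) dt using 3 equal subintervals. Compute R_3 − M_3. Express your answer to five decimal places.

32.63889

R_3 ≈ 76.8981481.
M_3 ≈ 44.2592593.
R_3 − M_3 ≈ 32.63889.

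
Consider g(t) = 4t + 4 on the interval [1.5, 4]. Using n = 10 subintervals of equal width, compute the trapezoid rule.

Δt = (4 − 1.5)/10 = 0.25.
g(1.5) = 10, g(1.75) = 11, g(2) = 12, g(2.25) = 13, g(2.5) = 14, g(2.75) = 15, g(3) = 16, g(3.25) = 17, g(3.5) = 18, g(3.75) = 19, g(4) = 20.
T_10 = (Δt/2)·[g(t_0) + 2g(t_1) + ... + 2g(t_{9}) + g(t_10)].
Sum = 37.5.

37.5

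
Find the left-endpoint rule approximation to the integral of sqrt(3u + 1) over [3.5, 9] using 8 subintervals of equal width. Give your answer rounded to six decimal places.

23.599103

Δu = (9 − 3.5)/8 = 0.6875.
Left endpoints: 3.5, 4.1875, 4.875, 5.5625, 6.25, 6.9375, 7.625, 8.3125.
f(3.5) ≈ 3.391165, f(4.1875) ≈ 3.682730, f(4.875) ≈ 3.952847, f(5.5625) ≈ 4.205651, f(6.25) ≈ 4.444097, f(6.9375) ≈ 4.670385, f(7.625) ≈ 4.886205, f(8.3125) ≈ 5.092887.
Sum = Δu · [f(3.5) + f(4.1875) + f(4.875) + ...].
Sum ≈ 23.599103.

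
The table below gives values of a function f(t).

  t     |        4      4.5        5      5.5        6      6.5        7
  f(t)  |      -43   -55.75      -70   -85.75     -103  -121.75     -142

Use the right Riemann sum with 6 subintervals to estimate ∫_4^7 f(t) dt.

-289.125

Δt = 0.5.
Sum = 0.5·[(-55.75) + (-70) + (-85.75) + (-103) + (-121.75) + (-142)] = -289.125.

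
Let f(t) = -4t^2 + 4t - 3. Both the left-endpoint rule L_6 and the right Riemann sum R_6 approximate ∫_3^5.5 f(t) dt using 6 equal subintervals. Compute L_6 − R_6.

31.25

L_6 ≈ -135.497685.
R_6 ≈ -166.747685.
L_6 − R_6 = 31.25.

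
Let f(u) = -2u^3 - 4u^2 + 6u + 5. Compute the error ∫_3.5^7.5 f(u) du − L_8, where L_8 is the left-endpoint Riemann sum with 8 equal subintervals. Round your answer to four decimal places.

-221.3333

Exact integral: ∫_3.5^7.5 f(u) du ≈ -1860.333333.
L_8 = -1639.
Error ≈ -1860.333333 − (-1639) ≈ -221.3333.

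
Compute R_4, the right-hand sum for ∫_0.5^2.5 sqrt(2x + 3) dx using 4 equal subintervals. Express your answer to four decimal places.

5.0799

Δx = (2.5 − 0.5)/4 = 0.5.
Right endpoints: 1, 1.5, 2, 2.5.
f(1) ≈ 2.2361, f(1.5) ≈ 2.4495, f(2) ≈ 2.6458, f(2.5) ≈ 2.8284.
Sum = Δx · [f(1) + f(1.5) + f(2) + f(2.5)].
Sum ≈ 5.0799.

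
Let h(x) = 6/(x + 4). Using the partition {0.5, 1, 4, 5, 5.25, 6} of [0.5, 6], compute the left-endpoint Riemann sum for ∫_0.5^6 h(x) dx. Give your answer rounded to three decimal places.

Subinterval widths: 0.5, 3, 1, 0.25, 0.75.
Left endpoints: 0.5, 1, 4, 5, 5.25.
h(0.5) = 4/3, h(1) = 1.2, h(4) = 0.75, h(5) = 2/3, h(5.25) = 24/37.
Sum = Σ Δx_i · h(x_i).
Sum ≈ 5.670.

5.670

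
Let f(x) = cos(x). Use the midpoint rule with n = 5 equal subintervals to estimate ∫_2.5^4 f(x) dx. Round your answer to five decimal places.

-1.36037

Δx = (4 − 2.5)/5 = 0.3.
Midpoints: 2.65, 2.95, 3.25, 3.55, 3.85.
f(2.65) ≈ -0.88158, f(2.95) ≈ -0.98170, f(3.25) ≈ -0.99413, f(3.55) ≈ -0.91775, f(3.85) ≈ -0.75940.
Sum = Δx · [f(2.65) + f(2.95) + f(3.25) + f(3.55) + f(3.85)].
Sum ≈ -1.36037.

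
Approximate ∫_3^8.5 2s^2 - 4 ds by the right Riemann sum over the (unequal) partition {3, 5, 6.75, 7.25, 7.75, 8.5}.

458.46875

Subinterval widths: 2, 1.75, 0.5, 0.5, 0.75.
Right endpoints: 5, 6.75, 7.25, 7.75, 8.5.
f(5) = 46, f(6.75) = 87.125, f(7.25) = 101.125, f(7.75) = 116.125, f(8.5) = 140.5.
Sum = Σ Δs_i · f(s_i).
Sum = 458.46875.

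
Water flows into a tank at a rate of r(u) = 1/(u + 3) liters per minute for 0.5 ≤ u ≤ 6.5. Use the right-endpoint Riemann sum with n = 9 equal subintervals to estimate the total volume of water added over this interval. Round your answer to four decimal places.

0.9410

Δu = (6.5 − 0.5)/9 = 2/3.
Right endpoints: 7/6, 11/6, 2.5, 19/6, 23/6, 4.5, 31/6, 35/6, 6.5.
r(7/6) = 0.24, r(11/6) = 6/29, r(2.5) = 2/11, r(19/6) = 6/37, r(23/6) = 6/41, r(4.5) = 2/15, r(31/6) = 6/49, r(35/6) = 6/53, r(6.5) = 2/19.
Sum = Δu · [r(7/6) + r(11/6) + r(2.5) + ...].
Sum ≈ 0.9410.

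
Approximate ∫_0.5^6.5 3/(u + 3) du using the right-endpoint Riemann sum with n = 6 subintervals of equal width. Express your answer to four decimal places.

2.7424

Δu = (6.5 − 0.5)/6 = 1.
Right endpoints: 1.5, 2.5, 3.5, 4.5, 5.5, 6.5.
f(1.5) = 2/3, f(2.5) = 6/11, f(3.5) = 6/13, f(4.5) = 0.4, f(5.5) = 6/17, f(6.5) = 6/19.
Sum = Δu · [f(1.5) + f(2.5) + f(3.5) + ...].
Sum ≈ 2.7424.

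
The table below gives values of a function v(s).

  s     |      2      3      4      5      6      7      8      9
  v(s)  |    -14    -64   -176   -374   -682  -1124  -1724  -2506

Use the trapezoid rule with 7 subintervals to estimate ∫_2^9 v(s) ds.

Δs = 1.
T_7 = (1/2)·[(-14) + 2·(-64) + 2·(-176) + 2·(-374) + 2·(-682) + 2·(-1124) + 2·(-1724) + (-2506)] = -5404.

-5404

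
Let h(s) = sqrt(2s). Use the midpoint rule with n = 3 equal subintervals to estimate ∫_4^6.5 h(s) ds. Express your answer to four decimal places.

Δs = (6.5 − 4)/3 = 5/6.
Midpoints: 53/12, 5.25, 73/12.
h(53/12) ≈ 2.9721, h(5.25) ≈ 3.2404, h(73/12) ≈ 3.4881.
Sum = Δs · [h(53/12) + h(5.25) + h(73/12)].
Sum ≈ 8.0838.

8.0838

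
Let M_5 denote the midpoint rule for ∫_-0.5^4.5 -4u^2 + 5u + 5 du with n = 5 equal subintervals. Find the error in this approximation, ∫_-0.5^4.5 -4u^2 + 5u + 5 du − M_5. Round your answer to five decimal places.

-1.66667

Exact integral: ∫_-0.5^4.5 f(u) du ≈ -46.6666667.
M_5 = -45.
Error ≈ -46.6666667 − (-45) ≈ -1.66667.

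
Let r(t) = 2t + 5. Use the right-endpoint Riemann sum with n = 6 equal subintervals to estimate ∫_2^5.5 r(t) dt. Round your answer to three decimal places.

Δt = (5.5 − 2)/6 = 7/12.
Right endpoints: 31/12, 19/6, 3.75, 13/3, 59/12, 5.5.
r(31/12) = 61/6, r(19/6) = 34/3, r(3.75) = 12.5, r(13/3) = 41/3, r(59/12) = 89/6, r(5.5) = 16.
Sum = Δt · [r(31/12) + r(19/6) + r(3.75) + ...].
Sum ≈ 45.792.

45.792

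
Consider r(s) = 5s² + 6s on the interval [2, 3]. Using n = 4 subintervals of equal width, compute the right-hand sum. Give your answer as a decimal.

Δs = (3 − 2)/4 = 0.25.
Right endpoints: 2.25, 2.5, 2.75, 3.
r(2.25) = 38.8125, r(2.5) = 46.25, r(2.75) = 54.3125, r(3) = 63.
Sum = Δs · [r(2.25) + r(2.5) + r(2.75) + r(3)].
Sum = 50.59375.

50.59375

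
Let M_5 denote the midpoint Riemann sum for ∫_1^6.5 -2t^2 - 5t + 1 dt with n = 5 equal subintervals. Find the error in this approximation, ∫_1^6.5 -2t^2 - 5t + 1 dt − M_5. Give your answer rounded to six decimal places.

-1.109167

Exact integral: ∫_1^6.5 f(t) dt ≈ -280.04166667.
M_5 = -278.9325.
Error ≈ -280.04166667 − (-278.9325) ≈ -1.109167.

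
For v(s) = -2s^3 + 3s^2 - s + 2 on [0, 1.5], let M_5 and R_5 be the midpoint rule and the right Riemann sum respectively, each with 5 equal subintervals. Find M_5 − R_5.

0.275625

M_5 = 2.735625.
R_5 = 2.46.
M_5 − R_5 = 0.275625.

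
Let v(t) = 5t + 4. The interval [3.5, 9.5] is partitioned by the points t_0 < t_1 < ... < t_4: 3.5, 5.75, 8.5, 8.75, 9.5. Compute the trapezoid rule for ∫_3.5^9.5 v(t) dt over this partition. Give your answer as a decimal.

Subinterval widths: 2.25, 2.75, 0.25, 0.75.
v(3.5) = 21.5, v(5.75) = 32.75, v(8.5) = 46.5, v(8.75) = 47.75, v(9.5) = 51.5.
On each subinterval the trapezoid contributes (Δt_i/2)·[v(t_{i-1}) + v(t_i)].
Sum = 219.

219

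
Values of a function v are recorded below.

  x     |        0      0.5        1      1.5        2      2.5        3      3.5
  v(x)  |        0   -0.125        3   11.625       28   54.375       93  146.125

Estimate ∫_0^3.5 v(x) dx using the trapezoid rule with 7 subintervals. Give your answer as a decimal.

131.46875

Δx = 0.5.
T_7 = (0.5/2)·[0 + 2·(-0.125) + 2·3 + 2·11.625 + 2·28 + 2·54.375 + 2·93 + 146.125] = 131.46875.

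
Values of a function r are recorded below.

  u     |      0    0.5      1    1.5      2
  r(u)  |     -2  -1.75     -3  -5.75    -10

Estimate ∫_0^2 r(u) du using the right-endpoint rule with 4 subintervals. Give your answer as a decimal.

-10.25

Δu = 0.5.
Sum = 0.5·[(-1.75) + (-3) + (-5.75) + (-10)] = -10.25.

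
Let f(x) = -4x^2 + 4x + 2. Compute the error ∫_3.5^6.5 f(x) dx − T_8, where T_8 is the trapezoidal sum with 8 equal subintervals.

0.28125

Exact integral: ∫_3.5^6.5 f(x) dx = -243.
T_8 = -243.28125.
Error = -243 − (-243.28125) = 0.28125.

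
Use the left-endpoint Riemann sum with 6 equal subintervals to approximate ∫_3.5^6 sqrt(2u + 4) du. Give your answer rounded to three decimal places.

9.029

Δu = (6 − 3.5)/6 = 5/12.
Left endpoints: 3.5, 47/12, 13/3, 4.75, 31/6, 67/12.
f(3.5) ≈ 3.317, f(47/12) ≈ 3.440, f(13/3) ≈ 3.559, f(4.75) ≈ 3.674, f(31/6) ≈ 3.786, f(67/12) ≈ 3.894.
Sum = Δu · [f(3.5) + f(47/12) + f(13/3) + ...].
Sum ≈ 9.029.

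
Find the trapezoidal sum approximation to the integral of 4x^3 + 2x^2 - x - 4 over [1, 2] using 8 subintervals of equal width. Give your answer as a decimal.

Δx = (2 − 1)/8 = 0.125.
f(1) = 1, f(1.125) = 3.1015625, f(1.25) = 5.6875, f(1.375) = 8.8046875, f(1.5) = 12.5, f(1.625) = 16.8203125, f(1.75) = 21.8125, f(1.875) = 27.5234375, f(2) = 34.
T_8 = (Δx/2)·[f(x_0) + 2f(x_1) + ... + 2f(x_{7}) + f(x_8)].
Sum = 14.21875.

14.21875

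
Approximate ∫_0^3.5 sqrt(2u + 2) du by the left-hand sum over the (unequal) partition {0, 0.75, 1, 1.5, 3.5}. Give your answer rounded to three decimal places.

Subinterval widths: 0.75, 0.25, 0.5, 2.
Left endpoints: 0, 0.75, 1, 1.5.
f(0) ≈ 1.414, f(0.75) ≈ 1.871, f(1) ≈ 2.000, f(1.5) ≈ 2.236.
Sum = Σ Δu_i · f(u_i).
Sum ≈ 7.001.

7.001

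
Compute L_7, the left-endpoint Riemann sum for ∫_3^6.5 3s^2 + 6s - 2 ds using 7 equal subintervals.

Δs = (6.5 − 3)/7 = 0.5.
Left endpoints: 3, 3.5, 4, 4.5, 5, 5.5, 6.
f(3) = 43, f(3.5) = 55.75, f(4) = 70, f(4.5) = 85.75, f(5) = 103, f(5.5) = 121.75, f(6) = 142.
Sum = Δs · [f(3) + f(3.5) + f(4) + ...].
Sum = 310.625.

310.625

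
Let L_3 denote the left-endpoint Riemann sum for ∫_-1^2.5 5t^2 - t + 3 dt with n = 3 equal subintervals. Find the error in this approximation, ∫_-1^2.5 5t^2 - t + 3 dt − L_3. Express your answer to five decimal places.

Exact integral: ∫_-1^2.5 f(t) dt ≈ 35.5833333.
L_3 ≈ 26.2824074.
Error ≈ 35.5833333 − 26.2824074 ≈ 9.30093.

9.30093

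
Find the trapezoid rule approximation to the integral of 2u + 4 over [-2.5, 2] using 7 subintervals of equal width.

15.75

Δu = (2 − (-2.5))/7 = 9/14.
f(-2.5) = -1, f(-13/7) = 2/7, f(-17/14) = 11/7, f(-4/7) = 20/7, f(1/14) = 29/7, f(5/7) = 38/7, f(19/14) = 47/7, f(2) = 8.
T_7 = (Δu/2)·[f(u_0) + 2f(u_1) + ... + 2f(u_{6}) + f(u_7)].
Sum = 15.75.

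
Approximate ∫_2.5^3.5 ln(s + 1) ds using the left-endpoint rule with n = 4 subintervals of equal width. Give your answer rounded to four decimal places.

Δs = (3.5 − 2.5)/4 = 0.25.
Left endpoints: 2.5, 2.75, 3, 3.25.
f(2.5) ≈ 1.2528, f(2.75) ≈ 1.3218, f(3) ≈ 1.3863, f(3.25) ≈ 1.4469.
Sum = Δs · [f(2.5) + f(2.75) + f(3) + f(3.25)].
Sum ≈ 1.3519.

1.3519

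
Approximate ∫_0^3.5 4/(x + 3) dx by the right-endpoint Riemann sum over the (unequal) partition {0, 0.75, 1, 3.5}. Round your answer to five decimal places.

Subinterval widths: 0.75, 0.25, 2.5.
Right endpoints: 0.75, 1, 3.5.
f(0.75) = 16/15, f(1) = 1, f(3.5) = 8/13.
Sum = Σ Δx_i · f(x_i).
Sum ≈ 2.58846.

2.58846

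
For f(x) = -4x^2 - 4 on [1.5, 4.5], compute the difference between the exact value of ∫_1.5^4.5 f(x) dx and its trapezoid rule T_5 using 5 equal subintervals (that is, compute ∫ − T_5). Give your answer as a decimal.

0.72

Exact integral: ∫_1.5^4.5 f(x) dx = -129.
T_5 = -129.72.
Error = -129 − (-129.72) = 0.72.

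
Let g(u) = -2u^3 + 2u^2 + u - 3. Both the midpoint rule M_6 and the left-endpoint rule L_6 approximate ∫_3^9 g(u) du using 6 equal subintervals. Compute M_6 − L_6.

M_6 = -2737.
L_6 = -2161.
M_6 − L_6 = -576.

-576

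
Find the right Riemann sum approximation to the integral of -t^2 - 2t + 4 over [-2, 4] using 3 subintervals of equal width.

Δt = (4 − (-2))/3 = 2.
Right endpoints: 0, 2, 4.
f(0) = 4, f(2) = -4, f(4) = -20.
Sum = Δt · [f(0) + f(2) + f(4)].
Sum = -40.

-40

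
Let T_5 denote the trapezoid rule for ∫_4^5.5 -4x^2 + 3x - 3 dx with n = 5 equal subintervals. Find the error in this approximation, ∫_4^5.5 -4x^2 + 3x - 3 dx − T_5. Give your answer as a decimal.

Exact integral: ∫_4^5.5 f(x) dx = -119.625.
T_5 = -119.715.
Error = -119.625 − (-119.715) = 0.09.

0.09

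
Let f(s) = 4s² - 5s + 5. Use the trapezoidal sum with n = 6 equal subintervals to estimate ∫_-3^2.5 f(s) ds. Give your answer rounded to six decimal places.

94.289352

Δs = (2.5 − (-3))/6 = 11/12.
f(-3) = 56, f(-25/12) = 295/9, f(-7/6) = 293/18, f(-0.25) = 6.5, f(2/3) = 31/9, f(19/12) = 64/9, f(2.5) = 17.5.
T_6 = (Δs/2)·[f(s_0) + 2f(s_1) + ... + 2f(s_{5}) + f(s_6)].
Sum ≈ 94.289352.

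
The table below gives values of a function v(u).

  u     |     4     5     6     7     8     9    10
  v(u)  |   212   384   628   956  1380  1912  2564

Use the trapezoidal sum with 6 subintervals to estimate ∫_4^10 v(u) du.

6648

Δu = 1.
T_6 = (1/2)·[212 + 2·384 + 2·628 + 2·956 + 2·1380 + 2·1912 + 2564] = 6648.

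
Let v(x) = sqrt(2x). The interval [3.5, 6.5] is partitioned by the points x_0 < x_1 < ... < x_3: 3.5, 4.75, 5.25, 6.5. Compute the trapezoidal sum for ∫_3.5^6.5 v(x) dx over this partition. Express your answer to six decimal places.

Subinterval widths: 1.25, 0.5, 1.25.
v(3.5) ≈ 2.645751, v(4.75) ≈ 3.082207, v(5.25) ≈ 3.240370, v(6.5) ≈ 3.605551.
On each subinterval the trapezoid contributes (Δx_i/2)·[v(x_{i-1}) + v(x_i)].
Sum ≈ 9.439319.

9.439319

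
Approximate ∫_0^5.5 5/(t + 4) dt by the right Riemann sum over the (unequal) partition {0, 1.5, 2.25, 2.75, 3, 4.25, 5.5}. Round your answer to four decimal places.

Subinterval widths: 1.5, 0.75, 0.5, 0.25, 1.25, 1.25.
Right endpoints: 1.5, 2.25, 2.75, 3, 4.25, 5.5.
f(1.5) = 10/11, f(2.25) = 0.8, f(2.75) = 20/27, f(3) = 5/7, f(4.25) = 20/33, f(5.5) = 10/19.
Sum = Σ Δt_i · f(t_i).
Sum ≈ 3.9280.

3.9280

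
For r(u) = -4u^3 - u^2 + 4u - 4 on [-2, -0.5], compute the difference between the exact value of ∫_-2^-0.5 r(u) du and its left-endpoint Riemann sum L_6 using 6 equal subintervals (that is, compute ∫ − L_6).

-2.9375

Exact integral: ∫_-2^-0.5 r(u) du = -0.1875.
L_6 = 2.75.
Error = -0.1875 − 2.75 = -2.9375.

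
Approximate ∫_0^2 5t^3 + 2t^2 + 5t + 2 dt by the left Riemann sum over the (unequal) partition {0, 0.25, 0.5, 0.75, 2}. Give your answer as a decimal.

Subinterval widths: 0.25, 0.25, 0.25, 1.25.
Left endpoints: 0, 0.25, 0.5, 0.75.
f(0) = 2, f(0.25) = 3.453125, f(0.5) = 5.625, f(0.75) = 8.984375.
Sum = Σ Δt_i · f(t_i).
Sum = 14.

14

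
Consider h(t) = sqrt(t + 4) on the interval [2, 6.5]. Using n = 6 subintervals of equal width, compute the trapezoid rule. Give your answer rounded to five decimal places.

12.88230

Δt = (6.5 − 2)/6 = 0.75.
h(2) ≈ 2.44949, h(2.75) ≈ 2.59808, h(3.5) ≈ 2.73861, h(4.25) ≈ 2.87228, h(5) ≈ 3.00000, h(5.75) ≈ 3.12250, h(6.5) ≈ 3.24037.
T_6 = (Δt/2)·[h(t_0) + 2h(t_1) + ... + 2h(t_{5}) + h(t_6)].
Sum ≈ 12.88230.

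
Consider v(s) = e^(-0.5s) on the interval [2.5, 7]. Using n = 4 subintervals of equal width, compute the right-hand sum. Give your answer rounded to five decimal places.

Δs = (7 − 2.5)/4 = 1.125.
Right endpoints: 3.625, 4.75, 5.875, 7.
v(3.625) ≈ 0.16325, v(4.75) ≈ 0.09301, v(5.875) ≈ 0.05300, v(7) ≈ 0.03020.
Sum = Δs · [v(3.625) + v(4.75) + v(5.875) + v(7)].
Sum ≈ 0.38189.

0.38189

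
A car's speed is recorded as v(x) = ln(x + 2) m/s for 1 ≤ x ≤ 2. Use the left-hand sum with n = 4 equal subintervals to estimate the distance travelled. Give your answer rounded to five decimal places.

Δx = (2 − 1)/4 = 0.25.
Left endpoints: 1, 1.25, 1.5, 1.75.
v(1) ≈ 1.09861, v(1.25) ≈ 1.17865, v(1.5) ≈ 1.25276, v(1.75) ≈ 1.32176.
Sum = Δx · [v(1) + v(1.25) + v(1.5) + v(1.75)].
Sum ≈ 1.21295.

1.21295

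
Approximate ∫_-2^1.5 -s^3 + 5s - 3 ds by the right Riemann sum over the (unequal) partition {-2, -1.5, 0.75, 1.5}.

Subinterval widths: 0.5, 2.25, 0.75.
Right endpoints: -1.5, 0.75, 1.5.
f(-1.5) = -7.125, f(0.75) = 0.328125, f(1.5) = 1.125.
Sum = Σ Δs_i · f(s_i).
Sum = -1.98046875.

-1.98046875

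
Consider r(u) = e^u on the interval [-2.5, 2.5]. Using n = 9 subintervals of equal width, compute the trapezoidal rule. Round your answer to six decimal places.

12.410044

Δu = (2.5 − (-2.5))/9 = 5/9.
r(-2.5) ≈ 0.082085, r(-35/18) ≈ 0.143067, r(-25/18) ≈ 0.249352, r(-5/6) ≈ 0.434598, r(-5/18) ≈ 0.757465, r(5/18) ≈ 1.320193, r(5/6) ≈ 2.300976, r(25/18) ≈ 4.010392, r(35/18) ≈ 6.989748, r(2.5) ≈ 12.182494.
T_9 = (Δu/2)·[r(u_0) + 2r(u_1) + ... + 2r(u_{8}) + r(u_9)].
Sum ≈ 12.410044.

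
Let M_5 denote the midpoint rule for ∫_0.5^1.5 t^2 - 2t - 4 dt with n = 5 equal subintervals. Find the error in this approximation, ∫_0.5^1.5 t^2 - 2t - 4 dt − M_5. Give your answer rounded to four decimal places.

Exact integral: ∫_0.5^1.5 f(t) dt ≈ -4.916667.
M_5 = -4.92.
Error ≈ -4.916667 − (-4.92) ≈ 0.0033.

0.0033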